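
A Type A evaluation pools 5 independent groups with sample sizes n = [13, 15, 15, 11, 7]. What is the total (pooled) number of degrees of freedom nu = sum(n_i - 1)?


nu = sum_i (n_i - 1)
nu = ((13 - 1) + (15 - 1) + (15 - 1) + (11 - 1) + (7 - 1))
nu = 12 + 14 + 14 + 10 + 6
nu = 56

56


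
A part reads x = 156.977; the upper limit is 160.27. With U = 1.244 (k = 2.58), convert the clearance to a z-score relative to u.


u = U / k = 1.244 / 2.58 = 0.48217054
margin = |USL - x| = |160.27 - 156.977| = 3.293
z = margin / u = 3.293 / 0.48217054
z = 6.8295

6.8295


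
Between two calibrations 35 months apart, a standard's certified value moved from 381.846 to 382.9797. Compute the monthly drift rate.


rate = (v2 - v1) / months
= (382.9797 - 381.846) / 35
= 1.1337 / 35
= 0.0324

0.0324


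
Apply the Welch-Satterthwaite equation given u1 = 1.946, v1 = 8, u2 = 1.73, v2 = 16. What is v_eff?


uc = sqrt(u1^2 + u2^2) = sqrt(1.946^2 + 1.73^2) = 2.603808
v_eff = uc^4 / (u1^4/v1 + u2^4/v2)
= 2.603808^4 / (1.946^4/8 + 1.73^4/16)
= 45.965906 / 2.3524322
v_eff = 19.5397

19.5397


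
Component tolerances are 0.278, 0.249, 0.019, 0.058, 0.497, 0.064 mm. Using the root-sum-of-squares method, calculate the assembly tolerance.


RSS = sqrt(0.278^2 + 0.249^2 + 0.019^2 + 0.058^2 + 0.497^2 + 0.064^2)
= sqrt(0.394115)
= 0.6278

0.6278


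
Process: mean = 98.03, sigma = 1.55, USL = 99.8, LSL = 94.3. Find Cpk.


Cpu = (USL - mean) / (3*sigma) = (99.8 - 98.03) / (3*1.55) = 0.3806
Cpl = (mean - LSL) / (3*sigma) = (98.03 - 94.3) / (3*1.55) = 0.8022
Cpk = min(Cpu, Cpl) = 0.3806

0.3806


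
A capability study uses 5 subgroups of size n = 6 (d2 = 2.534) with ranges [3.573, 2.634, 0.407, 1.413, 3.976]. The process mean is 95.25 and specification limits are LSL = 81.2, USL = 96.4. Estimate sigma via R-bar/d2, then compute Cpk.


R_bar = (3.573 + 2.634 + 0.407 + 1.413 + 3.976) / 5 = 2.4006
sigma = R_bar / d2 = 2.4006 / 2.534 = 0.94735596
Cp = (USL - LSL)/(6*sigma) = (96.4 - 81.2)/(6*0.94735596) = 2.6741
Cpu = (96.4 - 95.25)/(3*0.94735596) = 0.4046
Cpl = (95.25 - 81.2)/(3*0.94735596) = 4.9436
Cpk = min(Cpu, Cpl) = 0.4046

0.4046


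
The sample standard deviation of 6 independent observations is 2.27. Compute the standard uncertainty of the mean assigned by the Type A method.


u_A = s / sqrt(n)
u_A = 2.27 / sqrt(6)
u_A = 2.27 / 2.4494897
u_A = 0.9267

0.9267


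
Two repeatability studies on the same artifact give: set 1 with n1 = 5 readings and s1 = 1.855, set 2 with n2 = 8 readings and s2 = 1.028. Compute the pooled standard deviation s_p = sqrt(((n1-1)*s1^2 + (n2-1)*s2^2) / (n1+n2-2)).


s_p = sqrt(((n1-1)*s1^2 + (n2-1)*s2^2) / (n1+n2-2))
numerator = (5-1)*1.855^2 + (8-1)*1.028^2 = 13.7641 + 7.397488 = 21.161588
denominator = 5 + 8 - 2 = 11
s_p^2 = 21.161588 / 11 = 1.9237807
s_p = sqrt(1.9237807) = 1.3870

1.3870


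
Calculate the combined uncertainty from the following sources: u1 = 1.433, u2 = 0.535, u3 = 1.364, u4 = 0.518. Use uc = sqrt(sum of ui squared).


uc = sqrt(1.433^2 + 0.535^2 + 1.364^2 + 0.518^2)
uc = sqrt(4.468534)
uc = 2.1139

2.1139


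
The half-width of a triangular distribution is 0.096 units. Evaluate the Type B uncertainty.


u_B = half_width / sqrt(6)
u_B = 0.096 / 2.4494897
u_B = 0.0392

0.0392


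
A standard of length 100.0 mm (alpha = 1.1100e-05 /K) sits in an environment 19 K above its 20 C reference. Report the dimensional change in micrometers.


dL = L * alpha * dT
= 100.0 * 1.1100e-05 * 19
= 0.0210900 mm
dL_um = 0.0210900 * 1000 = 21.0900 um

21.0900


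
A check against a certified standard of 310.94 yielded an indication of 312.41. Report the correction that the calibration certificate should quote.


Correction = standard - reading
= 310.94 - 312.41
= -1.4700

-1.4700


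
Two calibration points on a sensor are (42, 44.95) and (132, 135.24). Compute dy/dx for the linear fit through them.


slope = (y2 - y1) / (x2 - x1)
= (135.24 - 44.95) / (132 - 42)
= 90.2900 / 90
= 1.0032

1.0032


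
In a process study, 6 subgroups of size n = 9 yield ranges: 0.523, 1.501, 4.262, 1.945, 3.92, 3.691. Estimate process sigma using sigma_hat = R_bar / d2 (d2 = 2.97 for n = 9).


R_bar = (0.523 + 1.501 + 4.262 + 1.945 + 3.92 + 3.691) / 6
R_bar = 15.842 / 6 = 2.6403333
sigma_hat = R_bar / d2 = 2.6403333 / 2.97 = 0.8890

0.8890


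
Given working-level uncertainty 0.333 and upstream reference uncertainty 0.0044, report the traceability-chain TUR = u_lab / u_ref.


TUR = u_lab / u_ref
= 0.333 / 0.0044
= 75.6818

75.6818


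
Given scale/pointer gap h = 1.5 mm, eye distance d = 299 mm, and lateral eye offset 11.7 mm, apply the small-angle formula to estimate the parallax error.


error = h * offset / d
= 1.5 * 11.7 / 299
= 0.0587

0.0587


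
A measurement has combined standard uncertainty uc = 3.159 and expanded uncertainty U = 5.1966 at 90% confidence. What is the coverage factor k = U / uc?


k = U / uc
k = 5.1966 / 3.159
k = 1.645

1.645


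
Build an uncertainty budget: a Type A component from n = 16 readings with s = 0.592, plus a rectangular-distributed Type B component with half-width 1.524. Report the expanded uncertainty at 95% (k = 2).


u_A = s / sqrt(n) = 0.592 / sqrt(16) = 0.148
u_B = half_width / sqrt(3) = 1.524 / sqrt(3) = 0.87988181
uc = sqrt(u_A^2 + u_B^2) = sqrt(0.148^2 + 0.87988181^2) = 0.89224212
U = k * uc = 2 * 0.89224212
U = 1.7845

1.7845


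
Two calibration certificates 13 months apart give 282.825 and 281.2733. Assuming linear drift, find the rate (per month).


rate = (v2 - v1) / months
= (281.2733 - 282.825) / 13
= -1.5517 / 13
= -0.1194

-0.1194


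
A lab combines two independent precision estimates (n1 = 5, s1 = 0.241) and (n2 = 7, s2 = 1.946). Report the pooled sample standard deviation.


s_p = sqrt(((n1-1)*s1^2 + (n2-1)*s2^2) / (n1+n2-2))
numerator = (5-1)*0.241^2 + (7-1)*1.946^2 = 0.232324 + 22.721496 = 22.95382
denominator = 5 + 7 - 2 = 10
s_p^2 = 22.95382 / 10 = 2.295382
s_p = sqrt(2.295382) = 1.5151

1.5151


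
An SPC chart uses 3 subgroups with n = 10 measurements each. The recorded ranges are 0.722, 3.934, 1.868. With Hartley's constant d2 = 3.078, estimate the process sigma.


R_bar = (0.722 + 3.934 + 1.868) / 3
R_bar = 6.524 / 3 = 2.1746667
sigma_hat = R_bar / d2 = 2.1746667 / 3.078 = 0.7065

0.7065


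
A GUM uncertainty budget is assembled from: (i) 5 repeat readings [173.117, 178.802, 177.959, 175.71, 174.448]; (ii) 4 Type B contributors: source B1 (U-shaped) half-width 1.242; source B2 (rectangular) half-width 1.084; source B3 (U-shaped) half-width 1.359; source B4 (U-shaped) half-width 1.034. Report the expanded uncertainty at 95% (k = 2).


mean = (173.117 + 178.802 + 177.959 + 175.71 + 174.448) / 5 = 176.0072
s = sqrt(sum((x - mean)^2)/(n-1)) = 2.3713455
u_A = s / sqrt(n) = 2.3713455 / sqrt(5) = 1.0604979
u_B1 = 1.242 / sqrt(2) = 0.87822662
u_B2 = 1.084 / sqrt(3) = 0.62584769
u_B3 = 1.359 / sqrt(2) = 0.96095812
u_B4 = 1.034 / sqrt(2) = 0.73114841
uc = sqrt(1.0604979^2 + 0.87822662^2 + 0.62584769^2 + 0.96095812^2 + 0.73114841^2) = 1.935366
U = k * uc = 2 * 1.935366
U = 3.8707

3.8707


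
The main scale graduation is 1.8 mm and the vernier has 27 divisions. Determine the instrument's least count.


LC = MSD / n_div
= 1.8 / 27
= 0.0667

0.0667


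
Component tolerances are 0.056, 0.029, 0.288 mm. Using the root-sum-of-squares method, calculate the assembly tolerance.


RSS = sqrt(0.056^2 + 0.029^2 + 0.288^2)
= sqrt(0.086921)
= 0.2948

0.2948


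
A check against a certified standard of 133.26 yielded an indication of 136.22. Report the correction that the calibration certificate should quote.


Correction = standard - reading
= 133.26 - 136.22
= -2.9600

-2.9600


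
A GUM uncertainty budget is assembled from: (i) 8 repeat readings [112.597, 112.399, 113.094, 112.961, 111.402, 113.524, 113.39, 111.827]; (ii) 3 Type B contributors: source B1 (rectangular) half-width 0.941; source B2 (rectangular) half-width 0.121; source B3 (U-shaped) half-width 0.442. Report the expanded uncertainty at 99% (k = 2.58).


mean = (112.597 + 112.399 + 113.094 + 112.961 + 111.402 + 113.524 + 113.39 + 111.827) / 8 = 112.64925
s = sqrt(sum((x - mean)^2)/(n-1)) = 0.74699125
u_A = s / sqrt(n) = 0.74699125 / sqrt(8) = 0.26410129
u_B1 = 0.941 / sqrt(3) = 0.5432866
u_B2 = 0.121 / sqrt(3) = 0.069859383
u_B3 = 0.442 / sqrt(2) = 0.3125412
uc = sqrt(0.26410129^2 + 0.5432866^2 + 0.069859383^2 + 0.3125412^2) = 0.68371935
U = k * uc = 2.58 * 0.68371935
U = 1.7640

1.7640


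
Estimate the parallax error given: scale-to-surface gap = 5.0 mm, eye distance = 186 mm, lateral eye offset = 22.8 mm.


error = h * offset / d
= 5.0 * 22.8 / 186
= 0.6129

0.6129


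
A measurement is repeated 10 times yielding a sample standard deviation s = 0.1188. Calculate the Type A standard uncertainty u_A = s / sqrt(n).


u_A = s / sqrt(n)
u_A = 0.1188 / sqrt(10)
u_A = 0.1188 / 3.1622777
u_A = 0.0376

0.0376


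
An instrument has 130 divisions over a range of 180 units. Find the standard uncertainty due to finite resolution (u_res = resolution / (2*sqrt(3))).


resolution = range / divisions
resolution = 180 / 130 = 1.3846154
u_res = resolution / (2*sqrt(3))
u_res = 1.3846154 / 3.4641016
u_res = 0.3997

0.3997


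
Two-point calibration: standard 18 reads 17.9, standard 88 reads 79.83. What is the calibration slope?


slope = (y2 - y1) / (x2 - x1)
= (79.83 - 17.9) / (88 - 18)
= 61.9300 / 70
= 0.8847

0.8847


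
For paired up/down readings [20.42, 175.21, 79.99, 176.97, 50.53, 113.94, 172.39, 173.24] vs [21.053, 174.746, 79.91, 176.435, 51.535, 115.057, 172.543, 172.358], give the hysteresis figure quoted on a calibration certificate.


|20.42 - 21.053| = 0.6330
|175.21 - 174.746| = 0.4640
|79.99 - 79.91| = 0.0800
|176.97 - 176.435| = 0.5350
|50.53 - 51.535| = 1.0050
|113.94 - 115.057| = 1.1170
|172.39 - 172.543| = 0.1530
|173.24 - 172.358| = 0.8820
hysteresis = max(diffs) = 1.1170

1.1170


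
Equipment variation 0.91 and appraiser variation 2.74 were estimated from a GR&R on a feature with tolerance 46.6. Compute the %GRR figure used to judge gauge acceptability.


GRR = sqrt(EV^2 + AV^2) = sqrt(0.91^2 + 2.74^2) = 2.8871612
%GRR = GRR / tol * 100 = 2.8871612 / 46.6 * 100
%GRR = 6.1956

6.1956


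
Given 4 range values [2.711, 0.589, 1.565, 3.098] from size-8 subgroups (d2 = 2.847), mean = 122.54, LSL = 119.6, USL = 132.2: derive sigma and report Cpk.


R_bar = (2.711 + 0.589 + 1.565 + 3.098) / 4 = 1.99075
sigma = R_bar / d2 = 1.99075 / 2.847 = 0.69924482
Cp = (USL - LSL)/(6*sigma) = (132.2 - 119.6)/(6*0.69924482) = 3.0032
Cpu = (132.2 - 122.54)/(3*0.69924482) = 4.6050
Cpl = (122.54 - 119.6)/(3*0.69924482) = 1.4015
Cpk = min(Cpu, Cpl) = 1.4015

1.4015


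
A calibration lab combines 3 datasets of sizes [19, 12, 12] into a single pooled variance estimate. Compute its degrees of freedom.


nu = sum_i (n_i - 1)
nu = ((19 - 1) + (12 - 1) + (12 - 1))
nu = 18 + 11 + 11
nu = 40

40


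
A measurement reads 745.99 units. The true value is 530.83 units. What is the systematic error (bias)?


Systematic error = measured - true
= 745.99 - 530.83
= 215.1600

215.1600


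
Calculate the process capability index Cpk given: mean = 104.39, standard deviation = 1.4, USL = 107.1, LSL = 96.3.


Cpu = (USL - mean) / (3*sigma) = (107.1 - 104.39) / (3*1.4) = 0.6452
Cpl = (mean - LSL) / (3*sigma) = (104.39 - 96.3) / (3*1.4) = 1.9262
Cpk = min(Cpu, Cpl) = 0.6452

0.6452


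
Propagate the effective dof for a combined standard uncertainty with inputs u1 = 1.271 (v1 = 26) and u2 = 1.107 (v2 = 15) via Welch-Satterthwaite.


uc = sqrt(u1^2 + u2^2) = sqrt(1.271^2 + 1.107^2) = 1.685494
v_eff = uc^4 / (u1^4/v1 + u2^4/v2)
= 1.685494^4 / (1.271^4/26 + 1.107^4/15)
= 8.0706561 / 0.20048616
v_eff = 40.2554

40.2554


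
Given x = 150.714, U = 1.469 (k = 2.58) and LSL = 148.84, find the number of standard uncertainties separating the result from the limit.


u = U / k = 1.469 / 2.58 = 0.56937984
margin = |LSL - x| = |148.84 - 150.714| = 1.874
z = margin / u = 1.874 / 0.56937984
z = 3.2913

3.2913


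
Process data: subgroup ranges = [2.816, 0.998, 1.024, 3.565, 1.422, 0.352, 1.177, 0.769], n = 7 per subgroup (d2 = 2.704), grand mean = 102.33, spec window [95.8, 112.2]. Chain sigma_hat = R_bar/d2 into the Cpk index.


R_bar = (2.816 + 0.998 + 1.024 + 3.565 + 1.422 + 0.352 + 1.177 + 0.769) / 8 = 1.515375
sigma = R_bar / d2 = 1.515375 / 2.704 = 0.56041975
Cp = (USL - LSL)/(6*sigma) = (112.2 - 95.8)/(6*0.56041975) = 4.8773
Cpu = (112.2 - 102.33)/(3*0.56041975) = 5.8706
Cpl = (102.33 - 95.8)/(3*0.56041975) = 3.8840
Cpk = min(Cpu, Cpl) = 3.8840

3.8840


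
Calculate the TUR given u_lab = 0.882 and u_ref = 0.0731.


TUR = u_lab / u_ref
= 0.882 / 0.0731
= 12.0657

12.0657


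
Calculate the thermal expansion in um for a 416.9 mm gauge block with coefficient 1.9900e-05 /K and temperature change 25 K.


dL = L * alpha * dT
= 416.9 * 1.9900e-05 * 25
= 0.2074077 mm
dL_um = 0.2074077 * 1000 = 207.4077 um

207.4077


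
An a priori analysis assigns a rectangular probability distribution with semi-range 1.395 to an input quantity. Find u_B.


u_B = half_width / sqrt(3)
u_B = 1.395 / 1.7320508
u_B = 0.8054

0.8054


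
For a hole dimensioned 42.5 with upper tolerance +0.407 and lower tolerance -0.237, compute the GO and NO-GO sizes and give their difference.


GO = nominal - lower_tol (smallest hole = maximum material condition)
GO = 42.5 - 0.237 = 42.263
NO-GO = nominal + upper_tol (largest hole = least material condition)
NO-GO = 42.5 + 0.407 = 42.907
spread = NO-GO - GO = 42.907 - 42.263 = 0.6440

0.6440


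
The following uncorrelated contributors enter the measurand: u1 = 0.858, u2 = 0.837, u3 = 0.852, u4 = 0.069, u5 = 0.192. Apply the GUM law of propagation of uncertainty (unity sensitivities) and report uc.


uc = sqrt(0.858^2 + 0.837^2 + 0.852^2 + 0.069^2 + 0.192^2)
uc = sqrt(2.204262)
uc = 1.4847

1.4847


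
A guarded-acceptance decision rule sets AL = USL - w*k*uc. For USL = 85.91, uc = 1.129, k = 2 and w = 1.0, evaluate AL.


U = k * uc = 2 * 1.129 = 2.258
guard band g = w * U = 1.0 * 2.258 = 2.258
AL = USL - g = 85.91 - 2.258
AL = 83.6520

83.6520


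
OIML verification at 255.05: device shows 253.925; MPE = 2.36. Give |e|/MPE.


e = indication - reference = 253.925 - 255.05 = -1.1250
|e| = 1.1250
ratio = |e| / MPE = 1.1250 / 2.36
ratio = 0.4767

0.4767


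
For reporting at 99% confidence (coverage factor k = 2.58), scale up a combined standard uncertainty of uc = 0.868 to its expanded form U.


U = k * uc
U = 2.58 * 0.868
U = 2.2394

2.2394


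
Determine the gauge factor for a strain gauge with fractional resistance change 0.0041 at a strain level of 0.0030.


GF = (dR/R) / epsilon
= 0.0041 / 0.0030
= 1.3667

1.3667


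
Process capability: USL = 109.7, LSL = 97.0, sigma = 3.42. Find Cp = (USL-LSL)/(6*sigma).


Cp = (USL - LSL) / (6 * sigma)
= (109.7 - 97.0) / (6 * 3.42)
= 12.7000 / 20.5200
= 0.6189

0.6189


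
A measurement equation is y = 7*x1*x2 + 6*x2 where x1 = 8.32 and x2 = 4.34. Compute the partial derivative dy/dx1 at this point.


y = 7*x1*x2 + 6*x2
dy/dx1 = 7*x2
Evaluate at x2 = 4.34: c1 = 7 * 4.34
c1 = 30.3800

30.3800


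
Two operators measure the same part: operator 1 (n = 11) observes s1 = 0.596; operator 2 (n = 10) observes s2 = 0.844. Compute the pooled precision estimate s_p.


s_p = sqrt(((n1-1)*s1^2 + (n2-1)*s2^2) / (n1+n2-2))
numerator = (11-1)*0.596^2 + (10-1)*0.844^2 = 3.55216 + 6.411024 = 9.963184
denominator = 11 + 10 - 2 = 19
s_p^2 = 9.963184 / 19 = 0.52437811
s_p = sqrt(0.52437811) = 0.7241

0.7241


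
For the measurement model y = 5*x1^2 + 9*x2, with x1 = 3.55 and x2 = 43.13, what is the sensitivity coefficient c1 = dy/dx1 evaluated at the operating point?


y = 5*x1^2 + 9*x2
dy/dx1 = 2*5*x1
Evaluate at x1 = 3.55: c1 = 10 * 3.55
c1 = 35.5000

35.5000


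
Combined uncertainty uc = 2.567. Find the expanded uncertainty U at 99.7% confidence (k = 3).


U = k * uc
U = 3 * 2.567
U = 7.7010

7.7010


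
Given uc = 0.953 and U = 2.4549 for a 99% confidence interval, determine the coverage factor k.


k = U / uc
k = 2.4549 / 0.953
k = 2.576

2.576


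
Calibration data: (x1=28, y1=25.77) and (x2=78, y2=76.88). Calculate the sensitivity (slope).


slope = (y2 - y1) / (x2 - x1)
= (76.88 - 25.77) / (78 - 28)
= 51.1100 / 50
= 1.0222

1.0222


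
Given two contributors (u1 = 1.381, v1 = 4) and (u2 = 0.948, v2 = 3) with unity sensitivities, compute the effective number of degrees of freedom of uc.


uc = sqrt(u1^2 + u2^2) = sqrt(1.381^2 + 0.948^2) = 1.6750716
v_eff = uc^4 / (u1^4/v1 + u2^4/v2)
= 1.6750716^4 / (1.381^4/4 + 0.948^4/3)
= 7.8728776 / 1.1785387
v_eff = 6.6802

6.6802


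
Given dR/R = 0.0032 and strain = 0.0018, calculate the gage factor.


GF = (dR/R) / epsilon
= 0.0032 / 0.0018
= 1.7778

1.7778


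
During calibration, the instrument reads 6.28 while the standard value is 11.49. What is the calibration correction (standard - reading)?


Correction = standard - reading
= 11.49 - 6.28
= 5.2100

5.2100


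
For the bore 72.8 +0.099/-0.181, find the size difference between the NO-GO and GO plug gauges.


GO = nominal - lower_tol (smallest hole = maximum material condition)
GO = 72.8 - 0.181 = 72.619
NO-GO = nominal + upper_tol (largest hole = least material condition)
NO-GO = 72.8 + 0.099 = 72.899
spread = NO-GO - GO = 72.899 - 72.619 = 0.2800

0.2800


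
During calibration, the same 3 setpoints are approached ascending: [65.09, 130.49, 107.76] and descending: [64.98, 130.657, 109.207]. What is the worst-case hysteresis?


|65.09 - 64.98| = 0.1100
|130.49 - 130.657| = 0.1670
|107.76 - 109.207| = 1.4470
hysteresis = max(diffs) = 1.4470

1.4470


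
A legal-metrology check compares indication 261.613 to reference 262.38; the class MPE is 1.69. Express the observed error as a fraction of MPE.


e = indication - reference = 261.613 - 262.38 = -0.7670
|e| = 0.7670
ratio = |e| / MPE = 0.7670 / 1.69
ratio = 0.4538

0.4538


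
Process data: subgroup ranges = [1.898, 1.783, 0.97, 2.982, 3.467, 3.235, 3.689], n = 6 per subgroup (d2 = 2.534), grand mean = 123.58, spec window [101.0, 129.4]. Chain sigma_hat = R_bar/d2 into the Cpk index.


R_bar = (1.898 + 1.783 + 0.97 + 2.982 + 3.467 + 3.235 + 3.689) / 7 = 2.5748571
sigma = R_bar / d2 = 2.5748571 / 2.534 = 1.0161236
Cp = (USL - LSL)/(6*sigma) = (129.4 - 101.0)/(6*1.0161236) = 4.6582
Cpu = (129.4 - 123.58)/(3*1.0161236) = 1.9092
Cpl = (123.58 - 101.0)/(3*1.0161236) = 7.4072
Cpk = min(Cpu, Cpl) = 1.9092

1.9092


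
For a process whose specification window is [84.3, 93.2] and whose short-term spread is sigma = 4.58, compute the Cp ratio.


Cp = (USL - LSL) / (6 * sigma)
= (93.2 - 84.3) / (6 * 4.58)
= 8.9000 / 27.4800
= 0.3239

0.3239


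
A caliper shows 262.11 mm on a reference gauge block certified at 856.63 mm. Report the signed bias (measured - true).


Systematic error = measured - true
= 262.11 - 856.63
= -594.5200

-594.5200


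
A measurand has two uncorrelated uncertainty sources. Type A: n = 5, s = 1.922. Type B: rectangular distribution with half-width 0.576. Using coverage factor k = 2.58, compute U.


u_A = s / sqrt(n) = 1.922 / sqrt(5) = 0.85954453
u_B = half_width / sqrt(3) = 0.576 / sqrt(3) = 0.33255376
uc = sqrt(u_A^2 + u_B^2) = sqrt(0.85954453^2 + 0.33255376^2) = 0.92163377
U = k * uc = 2.58 * 0.92163377
U = 2.3778

2.3778


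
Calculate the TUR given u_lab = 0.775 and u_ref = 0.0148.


TUR = u_lab / u_ref
= 0.775 / 0.0148
= 52.3649

52.3649


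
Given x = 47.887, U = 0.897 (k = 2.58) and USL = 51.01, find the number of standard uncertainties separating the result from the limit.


u = U / k = 0.897 / 2.58 = 0.34767442
margin = |USL - x| = |51.01 - 47.887| = 3.123
z = margin / u = 3.123 / 0.34767442
z = 8.9825

8.9825


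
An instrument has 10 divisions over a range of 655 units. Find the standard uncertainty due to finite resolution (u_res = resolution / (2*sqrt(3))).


resolution = range / divisions
resolution = 655 / 10 = 65.5
u_res = resolution / (2*sqrt(3))
u_res = 65.5 / 3.4641016
u_res = 18.9082

18.9082


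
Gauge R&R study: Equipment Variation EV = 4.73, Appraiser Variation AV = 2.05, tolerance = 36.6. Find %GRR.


GRR = sqrt(EV^2 + AV^2) = sqrt(4.73^2 + 2.05^2) = 5.1551334
%GRR = GRR / tol * 100 = 5.1551334 / 36.6 * 100
%GRR = 14.0851

14.0851


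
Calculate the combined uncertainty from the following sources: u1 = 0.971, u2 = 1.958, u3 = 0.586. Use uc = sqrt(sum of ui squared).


uc = sqrt(0.971^2 + 1.958^2 + 0.586^2)
uc = sqrt(5.120001)
uc = 2.2627

2.2627


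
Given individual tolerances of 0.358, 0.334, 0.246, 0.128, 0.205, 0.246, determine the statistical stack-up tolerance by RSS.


RSS = sqrt(0.358^2 + 0.334^2 + 0.246^2 + 0.128^2 + 0.205^2 + 0.246^2)
= sqrt(0.419161)
= 0.6474

0.6474


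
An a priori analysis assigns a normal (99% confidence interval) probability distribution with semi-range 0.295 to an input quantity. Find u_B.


u_B = half_width / 2.576
u_B = 0.295 / 2.576
u_B = 0.1145

0.1145


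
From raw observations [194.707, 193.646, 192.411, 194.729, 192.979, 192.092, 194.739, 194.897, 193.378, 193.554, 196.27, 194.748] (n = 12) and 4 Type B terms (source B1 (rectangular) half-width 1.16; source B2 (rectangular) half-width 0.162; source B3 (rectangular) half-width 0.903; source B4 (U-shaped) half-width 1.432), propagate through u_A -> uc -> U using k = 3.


mean = (194.707 + 193.646 + 192.411 + 194.729 + 192.979 + 192.092 + 194.739 + 194.897 + 193.378 + 193.554 + 196.27 + 194.748) / 12 = 194.0125
s = sqrt(sum((x - mean)^2)/(n-1)) = 1.2064784
u_A = s / sqrt(n) = 1.2064784 / sqrt(12) = 0.34828031
u_B1 = 1.16 / sqrt(3) = 0.66972631
u_B2 = 0.162 / sqrt(3) = 0.093530744
u_B3 = 0.903 / sqrt(3) = 0.52134729
u_B4 = 1.432 / sqrt(2) = 1.0125769
uc = sqrt(0.34828031^2 + 0.66972631^2 + 0.093530744^2 + 0.52134729^2 + 1.0125769^2) = 1.3695603
U = k * uc = 3 * 1.3695603
U = 4.1087

4.1087


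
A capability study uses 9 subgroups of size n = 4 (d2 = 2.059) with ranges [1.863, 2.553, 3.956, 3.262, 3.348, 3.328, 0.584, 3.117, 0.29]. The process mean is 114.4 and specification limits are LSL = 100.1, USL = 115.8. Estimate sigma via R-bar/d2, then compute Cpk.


R_bar = (1.863 + 2.553 + 3.956 + 3.262 + 3.348 + 3.328 + 0.584 + 3.117 + 0.29) / 9 = 2.4778889
sigma = R_bar / d2 = 2.4778889 / 2.059 = 1.2034429
Cp = (USL - LSL)/(6*sigma) = (115.8 - 100.1)/(6*1.2034429) = 2.1743
Cpu = (115.8 - 114.4)/(3*1.2034429) = 0.3878
Cpl = (114.4 - 100.1)/(3*1.2034429) = 3.9609
Cpk = min(Cpu, Cpl) = 0.3878

0.3878


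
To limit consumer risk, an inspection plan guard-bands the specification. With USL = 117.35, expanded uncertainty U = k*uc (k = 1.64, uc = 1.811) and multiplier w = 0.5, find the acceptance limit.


U = k * uc = 1.64 * 1.811 = 2.97004
guard band g = w * U = 0.5 * 2.97004 = 1.48502
AL = USL - g = 117.35 - 1.48502
AL = 115.8650

115.8650


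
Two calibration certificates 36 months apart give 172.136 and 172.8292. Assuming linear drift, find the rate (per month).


rate = (v2 - v1) / months
= (172.8292 - 172.136) / 36
= 0.6932 / 36
= 0.0193

0.0193


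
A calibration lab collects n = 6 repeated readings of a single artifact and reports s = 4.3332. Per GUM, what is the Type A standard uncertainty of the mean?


u_A = s / sqrt(n)
u_A = 4.3332 / sqrt(6)
u_A = 4.3332 / 2.4494897
u_A = 1.7690

1.7690


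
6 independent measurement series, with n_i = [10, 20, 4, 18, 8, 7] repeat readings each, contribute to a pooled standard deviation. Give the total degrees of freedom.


nu = sum_i (n_i - 1)
nu = ((10 - 1) + (20 - 1) + (4 - 1) + (18 - 1) + (8 - 1) + (7 - 1))
nu = 9 + 19 + 3 + 17 + 7 + 6
nu = 61

61


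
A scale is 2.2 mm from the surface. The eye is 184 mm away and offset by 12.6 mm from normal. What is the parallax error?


error = h * offset / d
= 2.2 * 12.6 / 184
= 0.1507

0.1507


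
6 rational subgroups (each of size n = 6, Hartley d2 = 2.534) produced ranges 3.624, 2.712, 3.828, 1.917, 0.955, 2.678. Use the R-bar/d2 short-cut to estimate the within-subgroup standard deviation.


R_bar = (3.624 + 2.712 + 3.828 + 1.917 + 0.955 + 2.678) / 6
R_bar = 15.714 / 6 = 2.619
sigma_hat = R_bar / d2 = 2.619 / 2.534 = 1.0335

1.0335


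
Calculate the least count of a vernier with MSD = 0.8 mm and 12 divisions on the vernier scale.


LC = MSD / n_div
= 0.8 / 12
= 0.0667

0.0667


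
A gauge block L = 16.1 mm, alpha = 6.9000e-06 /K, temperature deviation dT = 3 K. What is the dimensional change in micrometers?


dL = L * alpha * dT
= 16.1 * 6.9000e-06 * 3
= 3.3330000e-04 mm
dL_um = 3.3330000e-04 * 1000 = 0.3333 um

0.3333


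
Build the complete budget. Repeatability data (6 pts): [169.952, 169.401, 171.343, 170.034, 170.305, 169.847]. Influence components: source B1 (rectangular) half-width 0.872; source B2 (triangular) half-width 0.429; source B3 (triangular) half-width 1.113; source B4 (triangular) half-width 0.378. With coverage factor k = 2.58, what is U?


mean = (169.952 + 169.401 + 171.343 + 170.034 + 170.305 + 169.847) / 6 = 170.147
s = sqrt(sum((x - mean)^2)/(n-1)) = 0.65615395
u_A = s / sqrt(n) = 0.65615395 / sqrt(6) = 0.26787373
u_B1 = 0.872 / sqrt(3) = 0.50344943
u_B2 = 0.429 / sqrt(6) = 0.17513852
u_B3 = 1.113 / sqrt(6) = 0.45438035
u_B4 = 0.378 / sqrt(6) = 0.15431785
uc = sqrt(0.26787373^2 + 0.50344943^2 + 0.17513852^2 + 0.45438035^2 + 0.15431785^2) = 0.76561522
U = k * uc = 2.58 * 0.76561522
U = 1.9753

1.9753


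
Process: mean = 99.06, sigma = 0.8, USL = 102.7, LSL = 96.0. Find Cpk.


Cpu = (USL - mean) / (3*sigma) = (102.7 - 99.06) / (3*0.8) = 1.5167
Cpl = (mean - LSL) / (3*sigma) = (99.06 - 96.0) / (3*0.8) = 1.2750
Cpk = min(Cpu, Cpl) = 1.2750

1.2750


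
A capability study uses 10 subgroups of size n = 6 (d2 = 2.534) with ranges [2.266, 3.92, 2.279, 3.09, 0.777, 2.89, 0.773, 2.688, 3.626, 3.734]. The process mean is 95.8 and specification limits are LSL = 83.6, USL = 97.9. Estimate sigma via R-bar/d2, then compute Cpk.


R_bar = (2.266 + 3.92 + 2.279 + 3.09 + 0.777 + 2.89 + 0.773 + 2.688 + 3.626 + 3.734) / 10 = 2.6043
sigma = R_bar / d2 = 2.6043 / 2.534 = 1.0277427
Cp = (USL - LSL)/(6*sigma) = (97.9 - 83.6)/(6*1.0277427) = 2.3190
Cpu = (97.9 - 95.8)/(3*1.0277427) = 0.6811
Cpl = (95.8 - 83.6)/(3*1.0277427) = 3.9569
Cpk = min(Cpu, Cpl) = 0.6811

0.6811


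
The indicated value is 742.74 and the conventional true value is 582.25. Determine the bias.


Systematic error = measured - true
= 742.74 - 582.25
= 160.4900

160.4900


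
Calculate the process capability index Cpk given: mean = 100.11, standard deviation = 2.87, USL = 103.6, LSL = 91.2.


Cpu = (USL - mean) / (3*sigma) = (103.6 - 100.11) / (3*2.87) = 0.4053
Cpl = (mean - LSL) / (3*sigma) = (100.11 - 91.2) / (3*2.87) = 1.0348
Cpk = min(Cpu, Cpl) = 0.4053

0.4053


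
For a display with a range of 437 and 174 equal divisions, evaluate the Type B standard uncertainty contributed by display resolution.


resolution = range / divisions
resolution = 437 / 174 = 2.5114943
u_res = resolution / (2*sqrt(3))
u_res = 2.5114943 / 3.4641016
u_res = 0.7250

0.7250


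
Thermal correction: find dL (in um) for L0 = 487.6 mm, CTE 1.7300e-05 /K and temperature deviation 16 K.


dL = L * alpha * dT
= 487.6 * 1.7300e-05 * 16
= 0.1349677 mm
dL_um = 0.1349677 * 1000 = 134.9677 um

134.9677


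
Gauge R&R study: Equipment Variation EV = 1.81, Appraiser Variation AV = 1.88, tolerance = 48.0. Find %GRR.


GRR = sqrt(EV^2 + AV^2) = sqrt(1.81^2 + 1.88^2) = 2.6096935
%GRR = GRR / tol * 100 = 2.6096935 / 48.0 * 100
%GRR = 5.4369

5.4369


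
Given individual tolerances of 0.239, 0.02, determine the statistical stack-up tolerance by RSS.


RSS = sqrt(0.239^2 + 0.02^2)
= sqrt(0.057521)
= 0.2398

0.2398


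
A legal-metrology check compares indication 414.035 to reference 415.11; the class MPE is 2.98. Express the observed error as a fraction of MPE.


e = indication - reference = 414.035 - 415.11 = -1.0750
|e| = 1.0750
ratio = |e| / MPE = 1.0750 / 2.98
ratio = 0.3607

0.3607


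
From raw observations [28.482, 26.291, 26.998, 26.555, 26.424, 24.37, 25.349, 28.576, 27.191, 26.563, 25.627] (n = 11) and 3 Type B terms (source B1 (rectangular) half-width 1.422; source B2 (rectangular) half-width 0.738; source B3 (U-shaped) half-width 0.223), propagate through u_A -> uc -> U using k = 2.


mean = (28.482 + 26.291 + 26.998 + 26.555 + 26.424 + 24.37 + 25.349 + 28.576 + 27.191 + 26.563 + 25.627) / 11 = 26.58418182
s = sqrt(sum((x - mean)^2)/(n-1)) = 1.2476343
u_A = s / sqrt(n) = 1.2476343 / sqrt(11) = 0.3761759
u_B1 = 1.422 / sqrt(3) = 0.82099208
u_B2 = 0.738 / sqrt(3) = 0.4260845
u_B3 = 0.223 / sqrt(2) = 0.15768481
uc = sqrt(0.3761759^2 + 0.82099208^2 + 0.4260845^2 + 0.15768481^2) = 1.0109148
U = k * uc = 2 * 1.0109148
U = 2.0218

2.0218


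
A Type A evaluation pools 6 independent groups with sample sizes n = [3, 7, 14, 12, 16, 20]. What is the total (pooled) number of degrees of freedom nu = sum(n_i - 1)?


nu = sum_i (n_i - 1)
nu = ((3 - 1) + (7 - 1) + (14 - 1) + (12 - 1) + (16 - 1) + (20 - 1))
nu = 2 + 6 + 13 + 11 + 15 + 19
nu = 66

66


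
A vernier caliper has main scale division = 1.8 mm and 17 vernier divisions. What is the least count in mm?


LC = MSD / n_div
= 1.8 / 17
= 0.1059

0.1059


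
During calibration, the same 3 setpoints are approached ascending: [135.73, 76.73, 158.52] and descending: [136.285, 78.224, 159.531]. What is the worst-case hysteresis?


|135.73 - 136.285| = 0.5550
|76.73 - 78.224| = 1.4940
|158.52 - 159.531| = 1.0110
hysteresis = max(diffs) = 1.4940

1.4940


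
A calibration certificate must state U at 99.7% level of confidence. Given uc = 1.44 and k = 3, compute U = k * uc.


U = k * uc
U = 3 * 1.44
U = 4.3200

4.3200


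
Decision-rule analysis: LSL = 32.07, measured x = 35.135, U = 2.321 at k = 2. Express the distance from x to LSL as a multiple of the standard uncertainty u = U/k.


u = U / k = 2.321 / 2 = 1.1605
margin = |LSL - x| = |32.07 - 35.135| = 3.065
z = margin / u = 3.065 / 1.1605
z = 2.6411

2.6411


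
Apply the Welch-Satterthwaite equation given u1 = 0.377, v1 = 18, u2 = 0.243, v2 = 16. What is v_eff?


uc = sqrt(u1^2 + u2^2) = sqrt(0.377^2 + 0.243^2) = 0.44852871
v_eff = uc^4 / (u1^4/v1 + u2^4/v2)
= 0.44852871^4 / (0.377^4/18 + 0.243^4/16)
= 0.040472589 / 0.0013401825
v_eff = 30.1993

30.1993


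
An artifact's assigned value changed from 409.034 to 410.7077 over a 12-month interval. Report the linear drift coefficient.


rate = (v2 - v1) / months
= (410.7077 - 409.034) / 12
= 1.6737 / 12
= 0.1395

0.1395


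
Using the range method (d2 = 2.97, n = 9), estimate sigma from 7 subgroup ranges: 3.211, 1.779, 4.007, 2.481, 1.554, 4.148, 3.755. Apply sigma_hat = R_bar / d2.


R_bar = (3.211 + 1.779 + 4.007 + 2.481 + 1.554 + 4.148 + 3.755) / 7
R_bar = 20.935 / 7 = 2.9907143
sigma_hat = R_bar / d2 = 2.9907143 / 2.97 = 1.0070

1.0070


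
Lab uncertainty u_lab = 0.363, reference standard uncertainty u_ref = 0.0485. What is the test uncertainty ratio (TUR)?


TUR = u_lab / u_ref
= 0.363 / 0.0485
= 7.4845

7.4845


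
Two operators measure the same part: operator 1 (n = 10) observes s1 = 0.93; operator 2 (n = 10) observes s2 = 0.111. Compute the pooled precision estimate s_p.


s_p = sqrt(((n1-1)*s1^2 + (n2-1)*s2^2) / (n1+n2-2))
numerator = (10-1)*0.93^2 + (10-1)*0.111^2 = 7.7841 + 0.110889 = 7.894989
denominator = 10 + 10 - 2 = 18
s_p^2 = 7.894989 / 18 = 0.4386105
s_p = sqrt(0.4386105) = 0.6623

0.6623


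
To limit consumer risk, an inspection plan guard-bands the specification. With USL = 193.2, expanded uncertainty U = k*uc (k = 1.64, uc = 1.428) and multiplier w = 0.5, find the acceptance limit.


U = k * uc = 1.64 * 1.428 = 2.34192
guard band g = w * U = 0.5 * 2.34192 = 1.17096
AL = USL - g = 193.2 - 1.17096
AL = 192.0290

192.0290


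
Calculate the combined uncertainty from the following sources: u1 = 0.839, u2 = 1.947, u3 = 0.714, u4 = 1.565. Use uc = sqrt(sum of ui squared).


uc = sqrt(0.839^2 + 1.947^2 + 0.714^2 + 1.565^2)
uc = sqrt(7.453751)
uc = 2.7302

2.7302


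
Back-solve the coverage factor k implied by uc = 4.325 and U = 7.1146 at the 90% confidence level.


k = U / uc
k = 7.1146 / 4.325
k = 1.645

1.645


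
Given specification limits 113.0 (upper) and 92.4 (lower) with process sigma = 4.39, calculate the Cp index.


Cp = (USL - LSL) / (6 * sigma)
= (113.0 - 92.4) / (6 * 4.39)
= 20.6000 / 26.3400
= 0.7821

0.7821


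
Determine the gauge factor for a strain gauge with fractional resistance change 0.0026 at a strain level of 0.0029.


GF = (dR/R) / epsilon
= 0.0026 / 0.0029
= 0.8966

0.8966


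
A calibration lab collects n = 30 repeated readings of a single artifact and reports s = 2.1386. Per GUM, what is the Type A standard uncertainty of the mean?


u_A = s / sqrt(n)
u_A = 2.1386 / sqrt(30)
u_A = 2.1386 / 5.4772256
u_A = 0.3905

0.3905


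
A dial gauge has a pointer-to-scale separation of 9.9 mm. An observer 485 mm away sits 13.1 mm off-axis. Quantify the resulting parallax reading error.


error = h * offset / d
= 9.9 * 13.1 / 485
= 0.2674

0.2674


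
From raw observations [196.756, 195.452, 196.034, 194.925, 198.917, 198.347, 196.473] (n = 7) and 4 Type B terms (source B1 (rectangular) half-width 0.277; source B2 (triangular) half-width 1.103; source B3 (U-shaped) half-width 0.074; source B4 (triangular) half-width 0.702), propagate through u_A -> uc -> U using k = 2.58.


mean = (196.756 + 195.452 + 196.034 + 194.925 + 198.917 + 198.347 + 196.473) / 7 = 196.7005714
s = sqrt(sum((x - mean)^2)/(n-1)) = 1.4625347
u_A = s / sqrt(n) = 1.4625347 / sqrt(7) = 0.55278616
u_B1 = 0.277 / sqrt(3) = 0.15992602
u_B2 = 1.103 / sqrt(6) = 0.45029786
u_B3 = 0.074 / sqrt(2) = 0.052325902
u_B4 = 0.702 / sqrt(6) = 0.2865903
uc = sqrt(0.55278616^2 + 0.15992602^2 + 0.45029786^2 + 0.052325902^2 + 0.2865903^2) = 0.78663145
U = k * uc = 2.58 * 0.78663145
U = 2.0295

2.0295


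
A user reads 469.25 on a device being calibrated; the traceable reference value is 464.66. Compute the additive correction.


Correction = standard - reading
= 464.66 - 469.25
= -4.5900

-4.5900


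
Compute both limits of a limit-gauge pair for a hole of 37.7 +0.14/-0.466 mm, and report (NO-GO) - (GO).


GO = nominal - lower_tol (smallest hole = maximum material condition)
GO = 37.7 - 0.466 = 37.234
NO-GO = nominal + upper_tol (largest hole = least material condition)
NO-GO = 37.7 + 0.14 = 37.84
spread = NO-GO - GO = 37.84 - 37.234 = 0.6060

0.6060


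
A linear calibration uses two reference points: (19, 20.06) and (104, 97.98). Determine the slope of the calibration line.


slope = (y2 - y1) / (x2 - x1)
= (97.98 - 20.06) / (104 - 19)
= 77.9200 / 85
= 0.9167

0.9167


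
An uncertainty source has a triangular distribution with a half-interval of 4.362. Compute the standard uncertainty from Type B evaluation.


u_B = half_width / sqrt(6)
u_B = 4.362 / 2.4494897
u_B = 1.7808

1.7808


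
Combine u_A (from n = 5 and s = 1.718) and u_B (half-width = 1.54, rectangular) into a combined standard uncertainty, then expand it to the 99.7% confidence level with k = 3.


u_A = s / sqrt(n) = 1.718 / sqrt(5) = 0.76831296
u_B = half_width / sqrt(3) = 1.54 / sqrt(3) = 0.88911941
uc = sqrt(u_A^2 + u_B^2) = sqrt(0.76831296^2 + 0.88911941^2) = 1.1750907
U = k * uc = 3 * 1.1750907
U = 3.5253

3.5253


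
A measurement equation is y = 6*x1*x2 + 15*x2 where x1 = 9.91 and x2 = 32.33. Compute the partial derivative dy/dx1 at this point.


y = 6*x1*x2 + 15*x2
dy/dx1 = 6*x2
Evaluate at x2 = 32.33: c1 = 6 * 32.33
c1 = 193.9800

193.9800


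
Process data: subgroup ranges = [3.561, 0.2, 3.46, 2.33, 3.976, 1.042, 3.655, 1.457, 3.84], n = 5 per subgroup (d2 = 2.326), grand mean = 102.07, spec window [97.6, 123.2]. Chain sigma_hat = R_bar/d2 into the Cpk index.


R_bar = (3.561 + 0.2 + 3.46 + 2.33 + 3.976 + 1.042 + 3.655 + 1.457 + 3.84) / 9 = 2.6134444
sigma = R_bar / d2 = 2.6134444 / 2.326 = 1.1235788
Cp = (USL - LSL)/(6*sigma) = (123.2 - 97.6)/(6*1.1235788) = 3.7974
Cpu = (123.2 - 102.07)/(3*1.1235788) = 6.2687
Cpl = (102.07 - 97.6)/(3*1.1235788) = 1.3261
Cpk = min(Cpu, Cpl) = 1.3261

1.3261


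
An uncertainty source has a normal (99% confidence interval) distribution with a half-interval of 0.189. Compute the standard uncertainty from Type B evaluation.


u_B = half_width / 2.576
u_B = 0.189 / 2.576
u_B = 0.0734

0.0734


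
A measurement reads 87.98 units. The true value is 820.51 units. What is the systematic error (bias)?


Systematic error = measured - true
= 87.98 - 820.51
= -732.5300

-732.5300


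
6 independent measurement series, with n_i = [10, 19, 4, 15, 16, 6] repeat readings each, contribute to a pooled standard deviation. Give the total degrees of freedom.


nu = sum_i (n_i - 1)
nu = ((10 - 1) + (19 - 1) + (4 - 1) + (15 - 1) + (16 - 1) + (6 - 1))
nu = 9 + 18 + 3 + 14 + 15 + 5
nu = 64

64


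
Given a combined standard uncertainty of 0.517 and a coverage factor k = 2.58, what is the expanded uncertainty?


U = k * uc
U = 2.58 * 0.517
U = 1.3339

1.3339


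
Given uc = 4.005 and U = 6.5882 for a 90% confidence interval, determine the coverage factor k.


k = U / uc
k = 6.5882 / 4.005
k = 1.645

1.645


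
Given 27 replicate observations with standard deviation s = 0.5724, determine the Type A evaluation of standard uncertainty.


u_A = s / sqrt(n)
u_A = 0.5724 / sqrt(27)
u_A = 0.5724 / 5.1961524
u_A = 0.1102

0.1102


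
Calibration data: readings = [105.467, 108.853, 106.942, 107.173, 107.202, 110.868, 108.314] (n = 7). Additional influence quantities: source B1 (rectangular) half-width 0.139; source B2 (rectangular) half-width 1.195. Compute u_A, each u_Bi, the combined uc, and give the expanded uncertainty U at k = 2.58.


mean = (105.467 + 108.853 + 106.942 + 107.173 + 107.202 + 110.868 + 108.314) / 7 = 107.8312857
s = sqrt(sum((x - mean)^2)/(n-1)) = 1.7179718
u_A = s / sqrt(n) = 1.7179718 / sqrt(7) = 0.64933231
u_B1 = 0.139 / sqrt(3) = 0.080251687
u_B2 = 1.195 / sqrt(3) = 0.68993357
uc = sqrt(0.64933231^2 + 0.080251687^2 + 0.68993357^2) = 0.9508318
U = k * uc = 2.58 * 0.9508318
U = 2.4531

2.4531


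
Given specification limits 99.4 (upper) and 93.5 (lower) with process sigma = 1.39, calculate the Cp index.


Cp = (USL - LSL) / (6 * sigma)
= (99.4 - 93.5) / (6 * 1.39)
= 5.9000 / 8.3400
= 0.7074

0.7074


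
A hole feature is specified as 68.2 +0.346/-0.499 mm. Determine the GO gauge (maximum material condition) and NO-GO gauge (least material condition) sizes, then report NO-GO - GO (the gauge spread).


GO = nominal - lower_tol (smallest hole = maximum material condition)
GO = 68.2 - 0.499 = 67.701
NO-GO = nominal + upper_tol (largest hole = least material condition)
NO-GO = 68.2 + 0.346 = 68.546
spread = NO-GO - GO = 68.546 - 67.701 = 0.8450

0.8450


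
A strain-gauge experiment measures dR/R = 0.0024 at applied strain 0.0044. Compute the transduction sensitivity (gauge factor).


GF = (dR/R) / epsilon
= 0.0024 / 0.0044
= 0.5455

0.5455


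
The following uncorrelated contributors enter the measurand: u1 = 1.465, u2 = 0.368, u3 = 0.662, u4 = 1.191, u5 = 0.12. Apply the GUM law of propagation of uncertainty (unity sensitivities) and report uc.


uc = sqrt(1.465^2 + 0.368^2 + 0.662^2 + 1.191^2 + 0.12^2)
uc = sqrt(4.152774)
uc = 2.0378

2.0378


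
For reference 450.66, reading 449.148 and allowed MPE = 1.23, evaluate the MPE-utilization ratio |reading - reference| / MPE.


e = indication - reference = 449.148 - 450.66 = -1.5120
|e| = 1.5120
ratio = |e| / MPE = 1.5120 / 1.23
ratio = 1.2293

1.2293


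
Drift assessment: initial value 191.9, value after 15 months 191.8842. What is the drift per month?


rate = (v2 - v1) / months
= (191.8842 - 191.9) / 15
= -0.0158 / 15
= -0.0011

-0.0011
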